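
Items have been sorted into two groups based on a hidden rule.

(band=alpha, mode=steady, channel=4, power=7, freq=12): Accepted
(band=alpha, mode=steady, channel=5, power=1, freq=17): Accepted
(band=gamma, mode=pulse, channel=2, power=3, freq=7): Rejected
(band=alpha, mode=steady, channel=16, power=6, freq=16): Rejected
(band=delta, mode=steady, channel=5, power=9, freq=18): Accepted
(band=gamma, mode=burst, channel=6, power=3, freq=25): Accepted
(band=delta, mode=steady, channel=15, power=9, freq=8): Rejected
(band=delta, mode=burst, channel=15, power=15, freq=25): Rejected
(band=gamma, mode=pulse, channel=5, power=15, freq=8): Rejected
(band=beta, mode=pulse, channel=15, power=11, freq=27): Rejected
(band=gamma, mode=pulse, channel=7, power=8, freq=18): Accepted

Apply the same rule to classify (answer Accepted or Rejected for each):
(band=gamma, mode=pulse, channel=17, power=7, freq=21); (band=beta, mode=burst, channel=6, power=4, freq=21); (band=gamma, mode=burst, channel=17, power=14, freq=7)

Rule: freq ≥ 12 AND channel ≤ 7. This holds for each 'Accepted' example and fails for each 'Rejected' one.
Rejected: (band=gamma, mode=pulse, channel=17, power=7, freq=21), since freq = 21, channel = 17. Accepted: (band=beta, mode=burst, channel=6, power=4, freq=21), since freq = 21, channel = 6. Rejected: (band=gamma, mode=burst, channel=17, power=14, freq=7), since freq = 7, channel = 17.

Rejected, Accepted, Rejected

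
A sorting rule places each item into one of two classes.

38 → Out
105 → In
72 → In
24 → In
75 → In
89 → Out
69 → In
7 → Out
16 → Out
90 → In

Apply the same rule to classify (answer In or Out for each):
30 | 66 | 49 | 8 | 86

In, In, Out, Out, Out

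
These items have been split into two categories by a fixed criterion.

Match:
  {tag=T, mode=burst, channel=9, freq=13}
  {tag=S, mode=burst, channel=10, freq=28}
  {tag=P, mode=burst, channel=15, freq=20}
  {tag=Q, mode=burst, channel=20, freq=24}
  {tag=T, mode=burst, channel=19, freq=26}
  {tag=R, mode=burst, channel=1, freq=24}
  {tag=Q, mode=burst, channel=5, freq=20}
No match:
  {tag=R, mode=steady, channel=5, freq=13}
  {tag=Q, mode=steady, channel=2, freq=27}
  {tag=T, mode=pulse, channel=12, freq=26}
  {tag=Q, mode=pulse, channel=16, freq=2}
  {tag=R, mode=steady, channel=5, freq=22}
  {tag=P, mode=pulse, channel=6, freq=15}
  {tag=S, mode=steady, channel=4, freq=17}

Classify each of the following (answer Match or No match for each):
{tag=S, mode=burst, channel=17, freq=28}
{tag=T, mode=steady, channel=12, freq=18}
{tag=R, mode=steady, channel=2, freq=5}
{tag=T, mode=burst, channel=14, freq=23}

Match, No match, No match, Match

The rule appears to be: mode is burst.
{tag=S, mode=burst, channel=17, freq=28} → mode is burst → Match.
{tag=T, mode=steady, channel=12, freq=18} → mode is steady → No match.
{tag=R, mode=steady, channel=2, freq=5} → mode is steady → No match.
{tag=T, mode=burst, channel=14, freq=23} → mode is burst → Match.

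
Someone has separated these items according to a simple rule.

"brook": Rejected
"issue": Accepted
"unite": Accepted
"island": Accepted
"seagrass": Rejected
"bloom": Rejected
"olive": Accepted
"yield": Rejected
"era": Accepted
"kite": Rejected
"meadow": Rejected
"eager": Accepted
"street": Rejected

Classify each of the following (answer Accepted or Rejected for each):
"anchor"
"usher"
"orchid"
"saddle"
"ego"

Accepted, Accepted, Accepted, Rejected, Accepted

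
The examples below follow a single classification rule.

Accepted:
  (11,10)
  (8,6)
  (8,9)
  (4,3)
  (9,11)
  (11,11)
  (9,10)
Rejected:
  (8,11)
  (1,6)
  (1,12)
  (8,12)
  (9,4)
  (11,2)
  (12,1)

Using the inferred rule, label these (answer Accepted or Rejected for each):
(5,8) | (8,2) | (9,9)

The rule appears to be: |first − second| ≤ 2.
(5,8): Rejected (|5−8| = 3).
(8,2): Rejected (|8−2| = 6).
(9,9): Accepted (|9−9| = 0).

Rejected, Rejected, Accepted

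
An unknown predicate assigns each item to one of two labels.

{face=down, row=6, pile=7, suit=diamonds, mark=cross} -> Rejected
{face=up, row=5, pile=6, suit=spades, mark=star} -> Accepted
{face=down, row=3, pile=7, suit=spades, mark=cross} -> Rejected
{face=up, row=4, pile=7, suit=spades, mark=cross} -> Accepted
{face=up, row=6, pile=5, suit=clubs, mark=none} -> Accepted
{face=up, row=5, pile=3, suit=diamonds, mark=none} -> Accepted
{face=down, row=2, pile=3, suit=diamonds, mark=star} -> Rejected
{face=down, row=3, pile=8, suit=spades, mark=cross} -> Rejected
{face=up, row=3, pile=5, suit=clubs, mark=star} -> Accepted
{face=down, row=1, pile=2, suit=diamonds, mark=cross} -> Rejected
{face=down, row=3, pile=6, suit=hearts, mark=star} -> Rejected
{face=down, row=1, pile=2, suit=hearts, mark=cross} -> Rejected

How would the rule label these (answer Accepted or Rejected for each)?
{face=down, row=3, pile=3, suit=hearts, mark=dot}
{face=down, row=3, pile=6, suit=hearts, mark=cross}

The distinguishing property — face is up — holds for all the 'Accepted' cases and none of the 'Rejected' cases.
{face=down, row=3, pile=3, suit=hearts, mark=dot} — face is down, hence Rejected.
{face=down, row=3, pile=6, suit=hearts, mark=cross} — face is down, hence Rejected.

Rejected, Rejected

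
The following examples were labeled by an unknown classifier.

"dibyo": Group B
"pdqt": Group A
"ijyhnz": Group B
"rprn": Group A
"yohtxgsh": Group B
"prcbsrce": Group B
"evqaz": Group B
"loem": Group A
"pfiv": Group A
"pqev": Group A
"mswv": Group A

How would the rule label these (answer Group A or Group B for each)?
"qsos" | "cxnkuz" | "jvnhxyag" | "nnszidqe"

Group A, Group B, Group B, Group B

The rule appears to be: length 4.
"qsos" — length 4, hence Group A.
"cxnkuz" — length 6, hence Group B.
"jvnhxyag" — length 8, hence Group B.
"nnszidqe" — length 8, hence Group B.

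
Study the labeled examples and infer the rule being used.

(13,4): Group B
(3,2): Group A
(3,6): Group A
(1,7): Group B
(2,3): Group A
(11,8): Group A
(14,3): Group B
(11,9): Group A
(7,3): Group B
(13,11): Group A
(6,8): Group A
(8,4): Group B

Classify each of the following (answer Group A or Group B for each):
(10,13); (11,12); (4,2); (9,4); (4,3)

Group A, Group A, Group A, Group B, Group A

The pattern is that an item is 'Group A' exactly when: |first − second| ≤ 3.
(10,13): |10−13| = 3, qualifies → Group A. (11,12): |11−12| = 1, qualifies → Group A. (4,2): |4−2| = 2, qualifies → Group A. (9,4): |9−4| = 5, fails the rule → Group B. (4,3): |4−3| = 1, qualifies → Group A.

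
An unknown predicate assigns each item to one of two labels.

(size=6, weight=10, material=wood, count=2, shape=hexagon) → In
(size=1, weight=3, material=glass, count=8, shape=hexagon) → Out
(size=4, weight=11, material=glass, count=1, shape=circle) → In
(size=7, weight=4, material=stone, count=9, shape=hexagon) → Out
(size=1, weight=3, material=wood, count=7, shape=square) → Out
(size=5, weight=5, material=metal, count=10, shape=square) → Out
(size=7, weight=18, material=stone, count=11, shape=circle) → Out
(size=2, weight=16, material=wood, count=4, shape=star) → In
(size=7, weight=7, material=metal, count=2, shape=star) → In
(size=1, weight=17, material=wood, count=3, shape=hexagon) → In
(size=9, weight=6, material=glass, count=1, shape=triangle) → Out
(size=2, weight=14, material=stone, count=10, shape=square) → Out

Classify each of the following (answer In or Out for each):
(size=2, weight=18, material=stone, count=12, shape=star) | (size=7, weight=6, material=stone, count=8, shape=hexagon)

Out, Out

'In' ⟺ size ≤ 7 AND count ≤ 4.
(size=2, weight=18, material=stone, count=12, shape=star): size = 2, count = 12 — fails this test, so Out.
(size=7, weight=6, material=stone, count=8, shape=hexagon): size = 7, count = 8 — fails this test, so Out.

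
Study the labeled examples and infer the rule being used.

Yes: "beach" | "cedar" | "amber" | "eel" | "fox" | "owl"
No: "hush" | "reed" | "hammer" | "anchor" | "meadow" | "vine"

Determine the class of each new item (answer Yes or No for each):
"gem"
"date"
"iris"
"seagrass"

Yes, No, No, No

The distinguishing property — odd length — holds for all the 'Yes' cases and none of the 'No' cases.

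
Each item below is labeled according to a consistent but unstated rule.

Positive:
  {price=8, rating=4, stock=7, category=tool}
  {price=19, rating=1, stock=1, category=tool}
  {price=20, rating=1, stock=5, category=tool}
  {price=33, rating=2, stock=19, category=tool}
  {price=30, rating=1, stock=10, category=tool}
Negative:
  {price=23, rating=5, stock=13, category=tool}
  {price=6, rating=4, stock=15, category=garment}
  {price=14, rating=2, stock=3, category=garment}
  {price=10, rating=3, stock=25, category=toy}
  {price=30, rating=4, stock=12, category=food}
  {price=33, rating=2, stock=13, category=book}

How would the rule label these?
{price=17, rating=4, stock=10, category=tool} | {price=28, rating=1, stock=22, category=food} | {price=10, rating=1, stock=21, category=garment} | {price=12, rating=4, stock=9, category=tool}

Positive, Negative, Negative, Positive

The simplest hypothesis consistent with all the labels is: category is tool AND rating ≤ 4.
{price=17, rating=4, stock=10, category=tool} → category is tool, rating = 4 → Positive. {price=28, rating=1, stock=22, category=food} → category is food, rating = 1 → Negative. {price=10, rating=1, stock=21, category=garment} → category is garment, rating = 1 → Negative. {price=12, rating=4, stock=9, category=tool} → category is tool, rating = 4 → Positive.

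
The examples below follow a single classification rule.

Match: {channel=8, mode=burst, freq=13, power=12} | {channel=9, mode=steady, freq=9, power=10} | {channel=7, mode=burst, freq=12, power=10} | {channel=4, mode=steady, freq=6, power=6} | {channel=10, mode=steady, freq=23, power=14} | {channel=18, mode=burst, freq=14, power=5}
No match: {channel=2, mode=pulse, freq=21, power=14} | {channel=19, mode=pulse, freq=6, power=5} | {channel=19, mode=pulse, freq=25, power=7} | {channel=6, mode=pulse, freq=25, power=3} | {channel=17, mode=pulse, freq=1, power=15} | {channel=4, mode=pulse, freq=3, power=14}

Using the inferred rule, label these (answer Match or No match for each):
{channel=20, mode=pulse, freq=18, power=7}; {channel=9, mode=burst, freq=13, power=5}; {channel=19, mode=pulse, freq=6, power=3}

A rule that fits every label: mode is not pulse — true of each 'Match' example, false of each 'No match' one.
{channel=20, mode=pulse, freq=18, power=7} → mode is pulse → No match. {channel=9, mode=burst, freq=13, power=5} → mode is burst → Match. {channel=19, mode=pulse, freq=6, power=3} → mode is pulse → No match.

No match, Match, No match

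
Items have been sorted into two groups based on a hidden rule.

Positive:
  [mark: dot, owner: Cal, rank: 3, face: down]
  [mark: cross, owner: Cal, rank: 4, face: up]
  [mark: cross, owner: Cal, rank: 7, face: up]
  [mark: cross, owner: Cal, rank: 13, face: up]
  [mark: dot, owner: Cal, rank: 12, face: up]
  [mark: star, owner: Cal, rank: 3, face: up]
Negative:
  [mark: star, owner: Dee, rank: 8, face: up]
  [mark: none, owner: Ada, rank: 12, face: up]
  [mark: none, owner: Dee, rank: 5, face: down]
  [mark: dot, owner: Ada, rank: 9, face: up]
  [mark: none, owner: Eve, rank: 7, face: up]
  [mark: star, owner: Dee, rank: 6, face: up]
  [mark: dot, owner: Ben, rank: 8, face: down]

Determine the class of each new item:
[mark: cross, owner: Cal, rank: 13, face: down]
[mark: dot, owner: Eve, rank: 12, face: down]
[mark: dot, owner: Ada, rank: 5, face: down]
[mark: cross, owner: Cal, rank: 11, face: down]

Positive, Negative, Negative, Positive

Rule: owner is Cal. This holds for each 'Positive' example and fails for each 'Negative' one.
[mark: cross, owner: Cal, rank: 13, face: down]: owner is Cal, qualifies → Positive. [mark: dot, owner: Eve, rank: 12, face: down]: owner is Eve, does not satisfy this → Negative. [mark: dot, owner: Ada, rank: 5, face: down]: owner is Ada, does not satisfy this → Negative. [mark: cross, owner: Cal, rank: 11, face: down]: owner is Cal, qualifies → Positive.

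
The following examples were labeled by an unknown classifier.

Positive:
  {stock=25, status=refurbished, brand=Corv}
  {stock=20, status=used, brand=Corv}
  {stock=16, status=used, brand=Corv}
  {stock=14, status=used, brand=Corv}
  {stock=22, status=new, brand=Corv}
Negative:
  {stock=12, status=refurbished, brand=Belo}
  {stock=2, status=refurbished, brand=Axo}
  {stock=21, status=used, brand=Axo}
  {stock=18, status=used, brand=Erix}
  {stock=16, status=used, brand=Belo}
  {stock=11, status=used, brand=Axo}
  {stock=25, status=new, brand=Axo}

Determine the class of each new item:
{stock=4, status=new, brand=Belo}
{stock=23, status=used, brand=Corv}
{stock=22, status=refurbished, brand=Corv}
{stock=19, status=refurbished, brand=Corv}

The distinguishing property — brand is Corv — holds for all the 'Positive' cases and none of the 'Negative' cases.
{stock=4, status=new, brand=Belo}: brand is Belo, does not fit → Negative.
{stock=23, status=used, brand=Corv}: brand is Corv, meets the rule → Positive.
{stock=22, status=refurbished, brand=Corv}: brand is Corv, meets the rule → Positive.
{stock=19, status=refurbished, brand=Corv}: brand is Corv, meets the rule → Positive.

Negative, Positive, Positive, Positive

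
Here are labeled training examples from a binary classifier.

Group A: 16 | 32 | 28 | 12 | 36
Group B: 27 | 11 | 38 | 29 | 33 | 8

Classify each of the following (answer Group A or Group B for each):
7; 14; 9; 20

Group B, Group B, Group B, Group A

The distinguishing property — multiple of 4 AND at least 11 — holds for all the 'Group A' cases and none of the 'Group B' cases.
7: 7 = 4·1 + 3, 7 < 11, fails this test → Group B.
14: 14 = 4·3 + 2, 14 ≥ 11, fails this test → Group B.
9: 9 = 4·2 + 1, 9 < 11, fails this test → Group B.
20: 20 = 4·5, 20 ≥ 11, checks out → Group A.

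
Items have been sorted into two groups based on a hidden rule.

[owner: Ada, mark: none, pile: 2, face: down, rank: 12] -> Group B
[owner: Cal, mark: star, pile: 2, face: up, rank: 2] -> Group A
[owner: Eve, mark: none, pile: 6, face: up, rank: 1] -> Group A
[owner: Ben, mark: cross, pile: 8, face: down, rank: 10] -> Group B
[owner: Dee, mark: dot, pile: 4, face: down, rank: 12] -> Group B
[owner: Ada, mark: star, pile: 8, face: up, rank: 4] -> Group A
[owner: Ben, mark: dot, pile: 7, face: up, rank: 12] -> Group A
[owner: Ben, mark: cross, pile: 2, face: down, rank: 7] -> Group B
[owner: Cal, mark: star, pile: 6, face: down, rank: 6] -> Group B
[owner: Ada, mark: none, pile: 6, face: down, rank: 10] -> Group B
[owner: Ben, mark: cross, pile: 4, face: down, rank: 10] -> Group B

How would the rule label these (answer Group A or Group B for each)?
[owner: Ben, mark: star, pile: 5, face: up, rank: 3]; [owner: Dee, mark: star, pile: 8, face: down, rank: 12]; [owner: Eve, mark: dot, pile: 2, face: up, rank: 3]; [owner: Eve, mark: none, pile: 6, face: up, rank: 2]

One predicate separates the groups cleanly: face is up.

Group A, Group B, Group A, Group A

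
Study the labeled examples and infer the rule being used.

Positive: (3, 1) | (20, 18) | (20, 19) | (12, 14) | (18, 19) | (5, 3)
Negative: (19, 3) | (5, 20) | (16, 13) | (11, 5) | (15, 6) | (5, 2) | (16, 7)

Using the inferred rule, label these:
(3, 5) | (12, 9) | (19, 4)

Positive, Negative, Negative

The distinguishing property — |first − second| ≤ 2 — holds for all the 'Positive' cases and none of the 'Negative' cases.
(3, 5): |3−5| = 2, meets the rule → Positive.
(12, 9): |12−9| = 3, doesn't match → Negative.
(19, 4): |19−4| = 15, doesn't match → Negative.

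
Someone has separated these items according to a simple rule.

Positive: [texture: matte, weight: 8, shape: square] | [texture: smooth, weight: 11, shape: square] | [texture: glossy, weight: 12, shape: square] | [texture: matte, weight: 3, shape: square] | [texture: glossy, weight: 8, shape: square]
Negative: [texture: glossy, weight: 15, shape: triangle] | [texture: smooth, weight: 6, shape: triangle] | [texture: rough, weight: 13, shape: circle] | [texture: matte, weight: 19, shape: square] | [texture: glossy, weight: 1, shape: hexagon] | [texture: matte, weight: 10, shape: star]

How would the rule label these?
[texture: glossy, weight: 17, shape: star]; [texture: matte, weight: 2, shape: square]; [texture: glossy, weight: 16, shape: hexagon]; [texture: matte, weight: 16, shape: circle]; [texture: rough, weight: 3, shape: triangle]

Negative, Positive, Negative, Negative, Negative

The rule appears to be: shape is square AND weight ≤ 12.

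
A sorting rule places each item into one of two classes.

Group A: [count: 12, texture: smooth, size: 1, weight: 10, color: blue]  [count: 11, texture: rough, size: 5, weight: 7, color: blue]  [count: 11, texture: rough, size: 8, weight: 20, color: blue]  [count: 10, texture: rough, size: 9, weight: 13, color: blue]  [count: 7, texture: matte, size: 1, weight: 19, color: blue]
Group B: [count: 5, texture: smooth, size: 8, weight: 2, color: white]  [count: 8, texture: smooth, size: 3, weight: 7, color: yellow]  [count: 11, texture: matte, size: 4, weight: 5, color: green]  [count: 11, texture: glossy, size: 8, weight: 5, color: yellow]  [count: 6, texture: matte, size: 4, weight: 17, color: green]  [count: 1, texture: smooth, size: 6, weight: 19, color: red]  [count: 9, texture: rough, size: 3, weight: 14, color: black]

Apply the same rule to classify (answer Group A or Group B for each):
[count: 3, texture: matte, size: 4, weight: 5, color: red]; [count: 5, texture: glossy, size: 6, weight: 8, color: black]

Group B, Group B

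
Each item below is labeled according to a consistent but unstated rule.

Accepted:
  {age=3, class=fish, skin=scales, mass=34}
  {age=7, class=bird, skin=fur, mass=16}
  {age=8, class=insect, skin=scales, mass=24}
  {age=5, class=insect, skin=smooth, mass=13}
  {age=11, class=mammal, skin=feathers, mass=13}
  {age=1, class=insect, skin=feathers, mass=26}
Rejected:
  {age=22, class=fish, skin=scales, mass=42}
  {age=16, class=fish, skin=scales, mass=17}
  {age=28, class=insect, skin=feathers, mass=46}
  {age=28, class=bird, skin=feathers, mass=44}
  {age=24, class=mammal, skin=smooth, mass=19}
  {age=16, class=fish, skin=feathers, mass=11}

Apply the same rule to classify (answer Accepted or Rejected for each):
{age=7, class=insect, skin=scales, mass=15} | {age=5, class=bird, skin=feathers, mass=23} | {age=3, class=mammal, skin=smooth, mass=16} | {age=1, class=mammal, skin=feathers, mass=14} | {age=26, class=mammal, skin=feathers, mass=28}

Accepted, Accepted, Accepted, Accepted, Rejected

All 'Accepted' examples share one property — age ≤ 11 — and every 'Rejected' example lacks it.
Accepted: {age=7, class=insect, skin=scales, mass=15}, since age = 7. Accepted: {age=5, class=bird, skin=feathers, mass=23}, since age = 5. Accepted: {age=3, class=mammal, skin=smooth, mass=16}, since age = 3. Accepted: {age=1, class=mammal, skin=feathers, mass=14}, since age = 1. Rejected: {age=26, class=mammal, skin=feathers, mass=28}, since age = 26.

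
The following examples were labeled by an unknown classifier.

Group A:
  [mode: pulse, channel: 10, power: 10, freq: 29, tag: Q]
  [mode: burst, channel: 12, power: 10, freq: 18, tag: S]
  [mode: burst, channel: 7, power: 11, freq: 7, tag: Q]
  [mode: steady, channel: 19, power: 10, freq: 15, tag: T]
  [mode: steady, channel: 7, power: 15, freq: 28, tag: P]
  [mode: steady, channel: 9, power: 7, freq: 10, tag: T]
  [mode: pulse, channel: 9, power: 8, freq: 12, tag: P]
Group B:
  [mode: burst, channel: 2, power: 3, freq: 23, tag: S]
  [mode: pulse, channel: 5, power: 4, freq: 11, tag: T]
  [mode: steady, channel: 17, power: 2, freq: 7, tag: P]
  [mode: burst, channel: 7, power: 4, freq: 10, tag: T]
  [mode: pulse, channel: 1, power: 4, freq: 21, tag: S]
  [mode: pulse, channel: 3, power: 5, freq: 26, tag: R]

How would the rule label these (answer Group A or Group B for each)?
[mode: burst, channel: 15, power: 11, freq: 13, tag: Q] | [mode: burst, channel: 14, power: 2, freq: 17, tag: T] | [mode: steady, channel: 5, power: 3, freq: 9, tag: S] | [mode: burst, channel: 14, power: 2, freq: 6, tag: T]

Group A, Group B, Group B, Group B

The pattern is that an item is 'Group A' exactly when: power ≥ 7.
[mode: burst, channel: 15, power: 11, freq: 13, tag: Q] — power = 11, hence Group A. [mode: burst, channel: 14, power: 2, freq: 17, tag: T] — power = 2, hence Group B. [mode: steady, channel: 5, power: 3, freq: 9, tag: S] — power = 3, hence Group B. [mode: burst, channel: 14, power: 2, freq: 6, tag: T] — power = 2, hence Group B.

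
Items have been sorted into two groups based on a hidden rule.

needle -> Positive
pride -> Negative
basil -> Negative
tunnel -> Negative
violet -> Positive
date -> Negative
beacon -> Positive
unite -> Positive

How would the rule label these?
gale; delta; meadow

Negative, Negative, Positive

One predicate separates the groups cleanly: has ≥ 3 vowels.
gale: 2 vowels — fails this test, so Negative.
delta: 2 vowels — fails this test, so Negative.
meadow: 3 vowels — has this property, so Positive.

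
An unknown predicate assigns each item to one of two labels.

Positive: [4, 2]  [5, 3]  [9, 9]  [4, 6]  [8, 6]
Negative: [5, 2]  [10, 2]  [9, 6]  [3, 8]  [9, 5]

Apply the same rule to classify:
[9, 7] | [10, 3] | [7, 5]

Positive, Negative, Positive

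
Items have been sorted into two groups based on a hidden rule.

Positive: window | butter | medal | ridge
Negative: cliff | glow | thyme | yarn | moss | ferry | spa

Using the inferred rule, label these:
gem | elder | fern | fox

Negative, Positive, Negative, Negative

The distinguishing property — has ≥ 2 vowels — holds for all the 'Positive' cases and none of the 'Negative' cases.
gem: 1 vowel, lacks this property → Negative.
elder: 2 vowels, passes → Positive.
fern: 1 vowel, lacks this property → Negative.
fox: 1 vowel, lacks this property → Negative.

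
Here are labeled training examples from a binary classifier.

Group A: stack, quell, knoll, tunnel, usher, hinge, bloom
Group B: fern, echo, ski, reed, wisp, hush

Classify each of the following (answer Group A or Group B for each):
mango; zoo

Group A, Group B

'Group A' ⟺ length ≥ 5.
mango: length 5, fits → Group A.
zoo: length 3, lacks this property → Group B.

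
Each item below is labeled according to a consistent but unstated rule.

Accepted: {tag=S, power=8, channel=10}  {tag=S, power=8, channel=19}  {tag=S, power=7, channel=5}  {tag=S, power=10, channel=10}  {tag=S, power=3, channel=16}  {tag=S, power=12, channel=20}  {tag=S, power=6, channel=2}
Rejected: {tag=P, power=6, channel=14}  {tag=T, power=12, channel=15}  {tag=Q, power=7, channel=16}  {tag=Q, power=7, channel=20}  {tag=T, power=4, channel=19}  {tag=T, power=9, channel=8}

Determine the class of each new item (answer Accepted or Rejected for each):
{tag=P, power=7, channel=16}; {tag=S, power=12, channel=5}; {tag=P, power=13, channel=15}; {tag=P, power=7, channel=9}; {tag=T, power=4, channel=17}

Rejected, Accepted, Rejected, Rejected, Rejected

Rule: tag is S. This holds for each 'Accepted' example and fails for each 'Rejected' one.
{tag=P, power=7, channel=16} → tag is P → Rejected. {tag=S, power=12, channel=5} → tag is S → Accepted. {tag=P, power=13, channel=15} → tag is P → Rejected. {tag=P, power=7, channel=9} → tag is P → Rejected. {tag=T, power=4, channel=17} → tag is T → Rejected.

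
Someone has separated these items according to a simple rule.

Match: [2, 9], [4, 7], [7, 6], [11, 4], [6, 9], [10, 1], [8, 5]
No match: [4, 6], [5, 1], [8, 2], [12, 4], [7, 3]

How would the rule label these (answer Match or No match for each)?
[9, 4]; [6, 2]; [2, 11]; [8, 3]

Match, No match, Match, Match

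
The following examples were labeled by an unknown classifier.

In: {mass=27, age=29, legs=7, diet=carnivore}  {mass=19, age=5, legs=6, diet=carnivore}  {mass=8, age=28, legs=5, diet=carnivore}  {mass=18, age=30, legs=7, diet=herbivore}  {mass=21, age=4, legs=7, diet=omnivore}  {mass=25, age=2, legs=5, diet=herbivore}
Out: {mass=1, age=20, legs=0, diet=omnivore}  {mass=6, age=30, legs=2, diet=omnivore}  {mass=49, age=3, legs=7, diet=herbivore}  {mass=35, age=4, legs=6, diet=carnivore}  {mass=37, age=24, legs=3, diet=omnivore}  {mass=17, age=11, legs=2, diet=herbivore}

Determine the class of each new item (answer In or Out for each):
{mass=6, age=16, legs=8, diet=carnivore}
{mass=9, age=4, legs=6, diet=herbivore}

In, In

The classifier is using: mass ≤ 27 AND legs ≥ 3.
In: {mass=6, age=16, legs=8, diet=carnivore}, since mass = 6, legs = 8.
In: {mass=9, age=4, legs=6, diet=herbivore}, since mass = 9, legs = 6.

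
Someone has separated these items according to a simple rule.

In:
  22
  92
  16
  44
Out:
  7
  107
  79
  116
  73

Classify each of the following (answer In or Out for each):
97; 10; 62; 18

Out, In, In, In

'In' ⟺ even AND at most 92.
97: 97 is odd, 97 > 92, does not pass → Out.
10: 10 is even, 10 ≤ 92, matches → In.
62: 62 is even, 62 ≤ 92, matches → In.
18: 18 is even, 18 ≤ 92, matches → In.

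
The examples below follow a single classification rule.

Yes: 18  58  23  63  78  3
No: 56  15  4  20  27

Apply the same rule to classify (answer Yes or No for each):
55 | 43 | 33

No, Yes, Yes

Checking candidate rules against both groups, what survives is: ≡ 3 (mod 5).
No: 55, since 55 mod 5 = 0. Yes: 43, since 43 mod 5 = 3. Yes: 33, since 33 mod 5 = 3.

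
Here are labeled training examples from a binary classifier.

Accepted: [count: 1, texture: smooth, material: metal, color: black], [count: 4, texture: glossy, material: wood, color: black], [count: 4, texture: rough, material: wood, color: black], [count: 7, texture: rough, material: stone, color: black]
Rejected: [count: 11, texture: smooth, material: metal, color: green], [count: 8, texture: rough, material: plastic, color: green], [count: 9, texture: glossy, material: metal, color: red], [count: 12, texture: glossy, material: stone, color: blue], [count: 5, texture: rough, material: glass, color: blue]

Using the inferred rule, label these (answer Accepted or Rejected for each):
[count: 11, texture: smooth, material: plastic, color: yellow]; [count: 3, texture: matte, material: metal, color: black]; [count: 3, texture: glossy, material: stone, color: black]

Rejected, Accepted, Accepted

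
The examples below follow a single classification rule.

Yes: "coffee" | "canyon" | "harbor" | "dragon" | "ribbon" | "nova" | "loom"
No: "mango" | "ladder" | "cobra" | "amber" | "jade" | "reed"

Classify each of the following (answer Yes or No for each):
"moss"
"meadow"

Yes, Yes

One predicate separates the groups cleanly: even length AND contains 'o'.
"moss" → length 4, has 'o' → Yes.
"meadow" → length 6, has 'o' → Yes.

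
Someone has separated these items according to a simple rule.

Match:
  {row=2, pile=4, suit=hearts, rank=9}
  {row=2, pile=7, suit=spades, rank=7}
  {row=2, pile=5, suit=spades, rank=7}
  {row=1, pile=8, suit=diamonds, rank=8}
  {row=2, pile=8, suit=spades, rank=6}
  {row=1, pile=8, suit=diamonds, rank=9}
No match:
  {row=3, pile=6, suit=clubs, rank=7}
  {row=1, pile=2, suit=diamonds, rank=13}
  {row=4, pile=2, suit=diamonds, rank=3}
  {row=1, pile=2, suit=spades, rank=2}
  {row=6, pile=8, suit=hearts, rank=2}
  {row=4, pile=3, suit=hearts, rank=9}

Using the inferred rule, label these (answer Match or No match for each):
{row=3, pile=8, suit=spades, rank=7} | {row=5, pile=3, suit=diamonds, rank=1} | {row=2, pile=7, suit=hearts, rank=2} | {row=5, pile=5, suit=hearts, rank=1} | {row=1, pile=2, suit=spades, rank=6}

The pattern is that an item is 'Match' exactly when: pile ≥ 3 AND row ≤ 2.
{row=3, pile=8, suit=spades, rank=7}: No match (pile = 8, row = 3). {row=5, pile=3, suit=diamonds, rank=1}: No match (pile = 3, row = 5). {row=2, pile=7, suit=hearts, rank=2}: Match (pile = 7, row = 2). {row=5, pile=5, suit=hearts, rank=1}: No match (pile = 5, row = 5). {row=1, pile=2, suit=spades, rank=6}: No match (pile = 2, row = 1).

No match, No match, Match, No match, No match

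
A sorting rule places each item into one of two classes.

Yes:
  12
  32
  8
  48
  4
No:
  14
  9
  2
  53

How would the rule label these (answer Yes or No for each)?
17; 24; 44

Comparing the two groups points to one rule — multiple of 4.
17: 17 = 4·4 + 1 — does not fit, so No.
24: 24 = 4·6 — meets the rule, so Yes.
44: 44 = 4·11 — meets the rule, so Yes.

No, Yes, Yes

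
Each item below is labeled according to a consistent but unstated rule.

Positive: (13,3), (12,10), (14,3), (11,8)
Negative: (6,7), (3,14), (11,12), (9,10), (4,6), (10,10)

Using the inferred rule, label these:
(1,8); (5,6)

Checking candidate rules against both groups, what survives is: first > second.

Negative, Negative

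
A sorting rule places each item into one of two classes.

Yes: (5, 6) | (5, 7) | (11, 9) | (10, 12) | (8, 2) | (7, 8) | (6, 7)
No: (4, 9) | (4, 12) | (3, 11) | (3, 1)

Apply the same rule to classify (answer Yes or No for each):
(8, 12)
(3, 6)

A rule that fits every label: first ≥ 5 — true of each 'Yes' example, false of each 'No' one.
(8, 12) — first 8, hence Yes.
(3, 6) — first 3, hence No.

Yes, No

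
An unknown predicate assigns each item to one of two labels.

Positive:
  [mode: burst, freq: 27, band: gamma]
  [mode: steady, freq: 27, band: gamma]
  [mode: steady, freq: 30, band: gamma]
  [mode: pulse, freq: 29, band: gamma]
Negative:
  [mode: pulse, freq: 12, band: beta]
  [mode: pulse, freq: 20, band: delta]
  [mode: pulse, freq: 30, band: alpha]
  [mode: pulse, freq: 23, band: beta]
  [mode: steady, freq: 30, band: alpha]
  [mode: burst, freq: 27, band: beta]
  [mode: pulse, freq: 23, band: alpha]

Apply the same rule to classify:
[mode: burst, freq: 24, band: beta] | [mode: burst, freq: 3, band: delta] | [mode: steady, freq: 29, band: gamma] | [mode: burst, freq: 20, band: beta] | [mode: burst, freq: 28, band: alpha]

Negative, Negative, Positive, Negative, Negative

Every 'Positive' example satisfies: band is gamma. None of the 'Negative' examples do.
[mode: burst, freq: 24, band: beta] — band is beta, hence Negative. [mode: burst, freq: 3, band: delta] — band is delta, hence Negative. [mode: steady, freq: 29, band: gamma] — band is gamma, hence Positive. [mode: burst, freq: 20, band: beta] — band is beta, hence Negative. [mode: burst, freq: 28, band: alpha] — band is alpha, hence Negative.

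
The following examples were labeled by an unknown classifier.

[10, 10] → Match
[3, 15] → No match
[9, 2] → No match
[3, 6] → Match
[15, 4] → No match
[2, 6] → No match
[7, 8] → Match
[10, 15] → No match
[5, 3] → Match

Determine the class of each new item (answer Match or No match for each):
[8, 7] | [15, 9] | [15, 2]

'Match' ⟺ |first − second| ≤ 3.
[8, 7]: Match (|8−7| = 1). [15, 9]: No match (|15−9| = 6). [15, 2]: No match (|15−2| = 13).

Match, No match, No match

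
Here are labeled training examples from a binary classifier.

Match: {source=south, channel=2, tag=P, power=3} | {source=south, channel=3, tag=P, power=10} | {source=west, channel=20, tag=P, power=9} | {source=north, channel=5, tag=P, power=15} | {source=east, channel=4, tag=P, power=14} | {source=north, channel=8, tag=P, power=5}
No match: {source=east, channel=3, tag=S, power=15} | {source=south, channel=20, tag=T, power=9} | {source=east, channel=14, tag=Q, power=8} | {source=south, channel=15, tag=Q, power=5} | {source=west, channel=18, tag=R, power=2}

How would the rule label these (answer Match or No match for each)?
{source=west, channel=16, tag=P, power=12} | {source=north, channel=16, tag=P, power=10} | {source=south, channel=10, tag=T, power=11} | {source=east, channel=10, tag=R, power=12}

The distinguishing property — tag is P — holds for all the 'Match' cases and none of the 'No match' cases.
Match: {source=west, channel=16, tag=P, power=12}, since tag is P.
Match: {source=north, channel=16, tag=P, power=10}, since tag is P.
No match: {source=south, channel=10, tag=T, power=11}, since tag is T.
No match: {source=east, channel=10, tag=R, power=12}, since tag is R.

Match, Match, No match, No match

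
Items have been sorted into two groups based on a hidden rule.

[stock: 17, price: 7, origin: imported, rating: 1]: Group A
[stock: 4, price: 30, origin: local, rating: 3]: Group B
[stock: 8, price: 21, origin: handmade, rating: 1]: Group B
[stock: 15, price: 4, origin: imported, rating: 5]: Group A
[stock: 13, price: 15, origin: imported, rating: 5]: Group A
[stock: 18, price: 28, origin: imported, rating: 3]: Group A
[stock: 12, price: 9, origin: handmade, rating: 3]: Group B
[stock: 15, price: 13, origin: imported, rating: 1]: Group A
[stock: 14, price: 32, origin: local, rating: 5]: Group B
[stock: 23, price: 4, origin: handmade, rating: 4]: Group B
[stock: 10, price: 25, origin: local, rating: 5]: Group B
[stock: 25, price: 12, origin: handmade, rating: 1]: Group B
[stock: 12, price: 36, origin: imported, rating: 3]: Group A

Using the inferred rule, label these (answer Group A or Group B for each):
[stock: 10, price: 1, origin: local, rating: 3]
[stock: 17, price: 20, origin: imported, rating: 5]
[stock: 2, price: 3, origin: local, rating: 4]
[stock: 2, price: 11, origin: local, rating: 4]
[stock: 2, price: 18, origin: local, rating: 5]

Group B, Group A, Group B, Group B, Group B

The distinguishing property — origin is imported — holds for all the 'Group A' cases and none of the 'Group B' cases.
[stock: 10, price: 1, origin: local, rating: 3]: origin is local, does not pass → Group B. [stock: 17, price: 20, origin: imported, rating: 5]: origin is imported, checks out → Group A. [stock: 2, price: 3, origin: local, rating: 4]: origin is local, does not pass → Group B. [stock: 2, price: 11, origin: local, rating: 4]: origin is local, does not pass → Group B. [stock: 2, price: 18, origin: local, rating: 5]: origin is local, does not pass → Group B.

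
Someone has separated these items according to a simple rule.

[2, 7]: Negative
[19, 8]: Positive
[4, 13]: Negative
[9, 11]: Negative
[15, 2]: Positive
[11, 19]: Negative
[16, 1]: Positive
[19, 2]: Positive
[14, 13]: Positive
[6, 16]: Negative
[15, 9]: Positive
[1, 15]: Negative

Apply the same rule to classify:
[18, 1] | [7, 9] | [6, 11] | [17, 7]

The distinguishing property — first > second — holds for all the 'Positive' cases and none of the 'Negative' cases.
[18, 1]: Positive (18 > 1). [7, 9]: Negative (7 < 9). [6, 11]: Negative (6 < 11). [17, 7]: Positive (17 > 7).

Positive, Negative, Negative, Positive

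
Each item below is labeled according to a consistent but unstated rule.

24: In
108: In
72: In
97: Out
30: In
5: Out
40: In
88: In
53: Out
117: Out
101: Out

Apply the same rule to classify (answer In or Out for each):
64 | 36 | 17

In, In, Out

The common property of the 'In' items is: even. No 'Out' item has it.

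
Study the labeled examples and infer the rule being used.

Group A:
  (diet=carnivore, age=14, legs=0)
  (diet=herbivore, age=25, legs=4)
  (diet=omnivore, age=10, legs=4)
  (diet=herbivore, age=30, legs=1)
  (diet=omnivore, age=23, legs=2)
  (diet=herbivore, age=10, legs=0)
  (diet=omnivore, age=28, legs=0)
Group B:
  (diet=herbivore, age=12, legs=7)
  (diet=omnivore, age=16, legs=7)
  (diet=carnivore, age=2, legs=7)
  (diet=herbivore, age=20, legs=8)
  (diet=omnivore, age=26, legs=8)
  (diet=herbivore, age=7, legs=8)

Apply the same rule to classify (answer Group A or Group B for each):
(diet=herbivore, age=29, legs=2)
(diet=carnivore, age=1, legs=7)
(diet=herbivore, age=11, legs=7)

Group A, Group B, Group B

The rule appears to be: legs ≤ 4.
Group A: (diet=herbivore, age=29, legs=2), since legs = 2. Group B: (diet=carnivore, age=1, legs=7), since legs = 7. Group B: (diet=herbivore, age=11, legs=7), since legs = 7.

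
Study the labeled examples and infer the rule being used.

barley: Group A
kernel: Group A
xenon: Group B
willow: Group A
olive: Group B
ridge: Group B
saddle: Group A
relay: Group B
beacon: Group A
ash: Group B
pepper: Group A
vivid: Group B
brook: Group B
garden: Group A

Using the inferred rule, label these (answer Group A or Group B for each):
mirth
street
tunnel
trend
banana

Every 'Group A' example satisfies: even length. None of the 'Group B' examples do.
Group B: mirth, since length 5.
Group A: street, since length 6.
Group A: tunnel, since length 6.
Group B: trend, since length 5.
Group A: banana, since length 6.

Group B, Group A, Group A, Group B, Group A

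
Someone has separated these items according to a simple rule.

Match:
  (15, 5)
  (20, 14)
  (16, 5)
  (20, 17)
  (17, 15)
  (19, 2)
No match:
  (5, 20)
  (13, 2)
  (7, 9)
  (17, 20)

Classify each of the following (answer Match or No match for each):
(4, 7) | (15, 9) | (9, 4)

One predicate separates the groups cleanly: first > second AND sum ≥ 16.
(4, 7): No match (4 < 7, 4+7 = 11). (15, 9): Match (15 > 9, 15+9 = 24). (9, 4): No match (9 > 4, 9+4 = 13).

No match, Match, No match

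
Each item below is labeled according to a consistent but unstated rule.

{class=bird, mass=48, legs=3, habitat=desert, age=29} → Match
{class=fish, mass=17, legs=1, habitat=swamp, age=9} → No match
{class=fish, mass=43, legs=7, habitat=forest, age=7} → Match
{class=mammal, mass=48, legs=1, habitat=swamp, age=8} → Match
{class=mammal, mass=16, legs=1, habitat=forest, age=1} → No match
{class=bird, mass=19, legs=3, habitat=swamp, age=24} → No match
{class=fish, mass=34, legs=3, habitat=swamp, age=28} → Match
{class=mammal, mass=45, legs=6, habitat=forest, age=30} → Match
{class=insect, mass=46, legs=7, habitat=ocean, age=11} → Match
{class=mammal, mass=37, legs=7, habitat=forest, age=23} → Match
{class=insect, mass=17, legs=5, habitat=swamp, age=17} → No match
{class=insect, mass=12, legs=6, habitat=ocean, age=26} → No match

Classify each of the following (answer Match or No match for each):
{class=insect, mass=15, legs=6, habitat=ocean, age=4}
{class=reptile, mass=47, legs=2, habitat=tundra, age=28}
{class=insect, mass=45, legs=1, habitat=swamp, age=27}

No match, Match, Match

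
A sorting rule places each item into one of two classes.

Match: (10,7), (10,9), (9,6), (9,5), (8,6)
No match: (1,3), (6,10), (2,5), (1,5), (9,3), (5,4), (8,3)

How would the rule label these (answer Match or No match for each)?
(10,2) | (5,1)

No match, No match

The distinguishing property — first > second AND sum ≥ 14 — holds for all the 'Match' cases and none of the 'No match' cases.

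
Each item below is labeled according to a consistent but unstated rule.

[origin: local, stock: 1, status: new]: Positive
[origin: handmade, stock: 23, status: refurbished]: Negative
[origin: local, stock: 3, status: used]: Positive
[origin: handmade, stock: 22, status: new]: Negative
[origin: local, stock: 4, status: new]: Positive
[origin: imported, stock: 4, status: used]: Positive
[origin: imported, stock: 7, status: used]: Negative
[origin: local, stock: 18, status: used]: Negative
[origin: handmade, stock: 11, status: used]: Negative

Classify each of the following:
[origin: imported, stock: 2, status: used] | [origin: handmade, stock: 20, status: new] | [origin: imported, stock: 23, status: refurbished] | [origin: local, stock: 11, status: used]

The common property of the 'Positive' items is: stock ≤ 4. No 'Negative' item has it.
[origin: imported, stock: 2, status: used]: stock = 2 — passes, so Positive.
[origin: handmade, stock: 20, status: new]: stock = 20 — does not pass, so Negative.
[origin: imported, stock: 23, status: refurbished]: stock = 23 — does not pass, so Negative.
[origin: local, stock: 11, status: used]: stock = 11 — does not pass, so Negative.

Positive, Negative, Negative, Negative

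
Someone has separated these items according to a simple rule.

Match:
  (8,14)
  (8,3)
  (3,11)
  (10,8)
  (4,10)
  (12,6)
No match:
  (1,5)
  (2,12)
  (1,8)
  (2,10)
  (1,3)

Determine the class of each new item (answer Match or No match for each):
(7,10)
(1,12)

Match, No match

Rule: first ≥ 3. This holds for each 'Match' example and fails for each 'No match' one.
(7,10): Match (first 7).
(1,12): No match (first 1).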